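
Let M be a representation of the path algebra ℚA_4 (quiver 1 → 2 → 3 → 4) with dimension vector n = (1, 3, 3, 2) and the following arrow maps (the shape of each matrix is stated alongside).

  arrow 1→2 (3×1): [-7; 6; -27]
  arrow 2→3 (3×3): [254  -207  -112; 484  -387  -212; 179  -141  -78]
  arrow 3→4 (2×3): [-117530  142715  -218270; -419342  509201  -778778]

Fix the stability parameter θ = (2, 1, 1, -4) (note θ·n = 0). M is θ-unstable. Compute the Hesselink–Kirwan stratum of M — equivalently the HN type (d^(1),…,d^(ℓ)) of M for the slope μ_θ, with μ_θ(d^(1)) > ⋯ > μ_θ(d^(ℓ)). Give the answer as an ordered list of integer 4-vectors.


Interval decomposition of M: I[1,3], I[2,2], I[2,4], I[3,3], I[4,4].
HN type (ℓ=4): μ^(1)=4/3; μ^(2)=1; μ^(3)=-2/3; μ^(4)=-4

((1, 1, 1, 0); (0, 1, 1, 0); (0, 1, 1, 1); (0, 0, 0, 1))


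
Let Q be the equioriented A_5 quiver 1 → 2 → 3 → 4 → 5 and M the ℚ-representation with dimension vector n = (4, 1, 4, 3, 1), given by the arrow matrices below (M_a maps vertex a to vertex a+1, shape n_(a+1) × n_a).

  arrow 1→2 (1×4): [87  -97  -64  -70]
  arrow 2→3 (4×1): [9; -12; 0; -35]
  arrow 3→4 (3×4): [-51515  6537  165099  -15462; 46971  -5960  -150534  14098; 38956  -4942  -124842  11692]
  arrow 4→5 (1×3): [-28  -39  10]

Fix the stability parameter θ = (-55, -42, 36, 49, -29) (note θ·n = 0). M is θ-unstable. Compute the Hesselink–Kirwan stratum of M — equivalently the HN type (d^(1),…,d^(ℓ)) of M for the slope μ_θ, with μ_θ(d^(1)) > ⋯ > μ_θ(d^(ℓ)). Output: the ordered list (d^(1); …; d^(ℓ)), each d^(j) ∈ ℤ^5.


Barcode: M ≅ I[1,1]^3, I[1,5], I[3,3], I[3,4]^2. HN layers by μ_θ (5 steps, strictly decreasing):
  μ^(1)=49; μ^(2)=36; μ^(3)=56/3; μ^(4)=-42; μ^(5)=-55

((0, 0, 0, 2, 0); (0, 0, 3, 0, 0); (0, 0, 1, 1, 1); (0, 1, 0, 0, 0); (4, 0, 0, 0, 0))


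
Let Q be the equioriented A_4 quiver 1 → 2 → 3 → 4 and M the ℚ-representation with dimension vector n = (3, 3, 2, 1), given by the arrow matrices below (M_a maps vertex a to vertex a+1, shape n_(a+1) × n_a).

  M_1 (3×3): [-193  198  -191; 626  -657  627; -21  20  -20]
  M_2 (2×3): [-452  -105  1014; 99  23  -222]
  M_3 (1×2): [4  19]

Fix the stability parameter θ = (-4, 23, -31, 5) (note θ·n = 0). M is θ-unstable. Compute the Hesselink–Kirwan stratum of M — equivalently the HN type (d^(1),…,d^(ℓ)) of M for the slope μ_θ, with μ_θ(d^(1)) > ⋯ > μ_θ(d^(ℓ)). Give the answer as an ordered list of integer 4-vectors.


Barcode: M ≅ I[1,2], I[1,3], I[1,4]. HN layers by μ_θ (3 steps, strictly decreasing):
  μ^(1)=23; μ^(2)=5; μ^(3)=-4

((0, 1, 0, 0); (0, 0, 0, 1); (3, 2, 2, 0))


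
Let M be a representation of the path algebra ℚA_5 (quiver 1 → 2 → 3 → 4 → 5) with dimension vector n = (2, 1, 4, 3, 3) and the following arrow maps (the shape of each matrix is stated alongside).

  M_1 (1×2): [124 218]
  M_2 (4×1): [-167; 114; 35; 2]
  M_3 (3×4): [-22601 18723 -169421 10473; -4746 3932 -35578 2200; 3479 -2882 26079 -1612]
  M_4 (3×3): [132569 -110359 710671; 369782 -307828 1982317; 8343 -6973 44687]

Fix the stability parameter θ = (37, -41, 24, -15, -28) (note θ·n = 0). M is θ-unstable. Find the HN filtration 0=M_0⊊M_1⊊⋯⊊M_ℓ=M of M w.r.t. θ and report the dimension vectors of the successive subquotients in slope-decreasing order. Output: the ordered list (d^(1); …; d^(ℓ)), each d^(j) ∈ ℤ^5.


Interval decomposition of M: I[1,1], I[1,3], I[3,3], I[3,5]^2, I[4,4], I[5,5].
HN type (ℓ=6): μ^(1)=37; μ^(2)=24; μ^(3)=-2; μ^(4)=-19/3; μ^(5)=-15; μ^(6)=-28

((1, 0, 0, 0, 0); (0, 0, 2, 0, 0); (1, 1, 0, 0, 0); (0, 0, 2, 2, 2); (0, 0, 0, 1, 0); (0, 0, 0, 0, 1))


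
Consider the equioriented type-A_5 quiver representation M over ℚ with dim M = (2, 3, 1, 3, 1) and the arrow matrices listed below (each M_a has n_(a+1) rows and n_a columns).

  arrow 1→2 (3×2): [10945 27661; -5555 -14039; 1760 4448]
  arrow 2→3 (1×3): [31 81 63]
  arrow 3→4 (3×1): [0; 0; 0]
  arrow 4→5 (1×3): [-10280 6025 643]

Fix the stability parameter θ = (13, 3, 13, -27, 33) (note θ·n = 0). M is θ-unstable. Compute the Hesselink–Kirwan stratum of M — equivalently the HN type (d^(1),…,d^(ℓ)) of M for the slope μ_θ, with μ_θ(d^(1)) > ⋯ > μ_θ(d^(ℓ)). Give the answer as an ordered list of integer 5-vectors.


Via rank(M_{q-1}∘⋯∘M_p): M ≅ I[1,1], I[1,3], I[2,2]^2, I[4,4]^2, I[4,5].
μ_θ-semistable layers: μ^(1)=33; μ^(2)=13; μ^(3)=8; μ^(4)=3; μ^(5)=-27

((0, 0, 0, 0, 1); (1, 0, 1, 0, 0); (1, 1, 0, 0, 0); (0, 2, 0, 0, 0); (0, 0, 0, 3, 0))


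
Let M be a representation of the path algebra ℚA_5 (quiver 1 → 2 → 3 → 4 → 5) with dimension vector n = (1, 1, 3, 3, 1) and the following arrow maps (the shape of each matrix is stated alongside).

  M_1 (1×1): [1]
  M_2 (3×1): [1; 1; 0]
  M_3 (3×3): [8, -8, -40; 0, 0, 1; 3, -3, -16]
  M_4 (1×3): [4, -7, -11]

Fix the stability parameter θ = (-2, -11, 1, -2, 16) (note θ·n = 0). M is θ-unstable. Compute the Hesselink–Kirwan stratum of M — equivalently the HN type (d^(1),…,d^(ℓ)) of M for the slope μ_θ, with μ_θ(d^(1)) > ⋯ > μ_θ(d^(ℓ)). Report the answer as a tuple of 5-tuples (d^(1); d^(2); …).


Via rank(M_{q-1}∘⋯∘M_p): M ≅ I[1,3], I[3,4], I[3,5], I[4,4].
μ_θ-semistable layers: μ^(1)=16; μ^(2)=1; μ^(3)=-1/2; μ^(4)=-2; μ^(5)=-13/2

((0, 0, 0, 0, 1); (0, 0, 1, 0, 0); (0, 0, 2, 2, 0); (0, 0, 0, 1, 0); (1, 1, 0, 0, 0))


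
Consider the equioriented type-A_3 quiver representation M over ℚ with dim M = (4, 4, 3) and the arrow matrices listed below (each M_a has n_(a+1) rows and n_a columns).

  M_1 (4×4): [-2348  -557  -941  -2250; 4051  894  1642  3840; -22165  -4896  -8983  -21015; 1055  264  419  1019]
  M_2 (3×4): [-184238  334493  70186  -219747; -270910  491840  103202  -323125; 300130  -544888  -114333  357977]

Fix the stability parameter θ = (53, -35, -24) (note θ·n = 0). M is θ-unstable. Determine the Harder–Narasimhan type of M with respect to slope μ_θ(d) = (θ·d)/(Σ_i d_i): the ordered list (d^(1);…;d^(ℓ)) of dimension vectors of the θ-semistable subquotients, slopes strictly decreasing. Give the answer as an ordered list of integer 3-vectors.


Via rank(M_{q-1}∘⋯∘M_p): M ≅ I[1,1], I[1,3]^3, I[2,2].
μ_θ-semistable layers: μ^(1)=53; μ^(2)=-2; μ^(3)=-35

((1, 0, 0); (3, 3, 3); (0, 1, 0))


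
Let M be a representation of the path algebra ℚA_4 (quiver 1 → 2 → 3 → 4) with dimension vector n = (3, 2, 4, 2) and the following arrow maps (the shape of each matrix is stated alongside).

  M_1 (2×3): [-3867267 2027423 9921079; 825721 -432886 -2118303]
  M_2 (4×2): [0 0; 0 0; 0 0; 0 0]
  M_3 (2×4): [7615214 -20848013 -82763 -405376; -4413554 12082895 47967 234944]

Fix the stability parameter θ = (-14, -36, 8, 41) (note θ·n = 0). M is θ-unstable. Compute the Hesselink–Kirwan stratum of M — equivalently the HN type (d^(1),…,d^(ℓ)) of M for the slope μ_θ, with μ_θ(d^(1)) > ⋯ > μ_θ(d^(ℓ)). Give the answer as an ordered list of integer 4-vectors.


Interval decomposition of M: I[1,1], I[1,2]^2, I[3,3]^2, I[3,4]^2.
HN type (ℓ=4): μ^(1)=41; μ^(2)=8; μ^(3)=-14; μ^(4)=-25

((0, 0, 0, 2); (0, 0, 4, 0); (1, 0, 0, 0); (2, 2, 0, 0))


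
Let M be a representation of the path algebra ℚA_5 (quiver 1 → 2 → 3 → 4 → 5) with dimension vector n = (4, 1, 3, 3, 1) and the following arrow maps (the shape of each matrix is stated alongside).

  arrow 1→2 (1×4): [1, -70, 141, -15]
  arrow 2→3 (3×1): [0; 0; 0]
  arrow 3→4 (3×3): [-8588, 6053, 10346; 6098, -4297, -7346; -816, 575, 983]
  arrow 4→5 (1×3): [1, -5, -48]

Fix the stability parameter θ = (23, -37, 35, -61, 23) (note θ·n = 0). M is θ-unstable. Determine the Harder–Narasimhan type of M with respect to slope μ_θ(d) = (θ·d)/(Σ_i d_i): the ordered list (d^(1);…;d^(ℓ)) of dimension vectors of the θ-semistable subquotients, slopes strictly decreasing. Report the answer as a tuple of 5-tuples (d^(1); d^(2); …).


Barcode: M ≅ I[1,1]^3, I[1,2], I[3,4]^2, I[3,5]. HN layers by μ_θ (3 steps, strictly decreasing):
  μ^(1)=23; μ^(2)=-7; μ^(3)=-13

((3, 0, 0, 0, 1); (1, 1, 0, 0, 0); (0, 0, 3, 3, 0))


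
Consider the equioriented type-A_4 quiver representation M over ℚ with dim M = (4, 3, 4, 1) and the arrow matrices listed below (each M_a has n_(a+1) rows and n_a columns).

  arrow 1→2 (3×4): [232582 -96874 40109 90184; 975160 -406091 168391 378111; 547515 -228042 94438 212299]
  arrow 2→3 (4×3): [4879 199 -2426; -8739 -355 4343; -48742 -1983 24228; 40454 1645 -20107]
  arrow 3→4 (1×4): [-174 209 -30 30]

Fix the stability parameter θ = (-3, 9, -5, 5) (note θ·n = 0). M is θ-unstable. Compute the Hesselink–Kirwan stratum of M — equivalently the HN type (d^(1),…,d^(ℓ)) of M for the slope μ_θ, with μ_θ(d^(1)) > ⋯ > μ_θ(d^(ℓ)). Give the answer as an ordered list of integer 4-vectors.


Via rank(M_{q-1}∘⋯∘M_p): M ≅ I[1,1], I[1,3]^2, I[1,4], I[3,3].
μ_θ-semistable layers: μ^(1)=5; μ^(2)=2; μ^(3)=-3; μ^(4)=-5

((0, 0, 0, 1); (0, 3, 3, 0); (4, 0, 0, 0); (0, 0, 1, 0))


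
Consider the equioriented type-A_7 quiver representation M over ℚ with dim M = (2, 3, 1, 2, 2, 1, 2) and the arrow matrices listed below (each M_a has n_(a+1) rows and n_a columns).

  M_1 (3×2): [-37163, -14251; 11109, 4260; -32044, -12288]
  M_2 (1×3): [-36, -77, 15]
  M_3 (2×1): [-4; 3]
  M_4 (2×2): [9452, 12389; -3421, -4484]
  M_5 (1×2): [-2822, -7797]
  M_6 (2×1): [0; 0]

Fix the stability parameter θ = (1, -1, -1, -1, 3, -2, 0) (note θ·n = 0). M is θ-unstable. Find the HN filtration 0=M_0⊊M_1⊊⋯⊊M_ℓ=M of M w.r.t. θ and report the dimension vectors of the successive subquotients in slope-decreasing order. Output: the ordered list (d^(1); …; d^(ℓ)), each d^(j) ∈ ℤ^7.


Interval decomposition of M: I[1,2], I[1,6], I[2,2], I[4,5], I[7,7]^2.
HN type (ℓ=5): μ^(1)=3; μ^(2)=1/2; μ^(3)=0; μ^(4)=-1/2; μ^(5)=-1

((0, 0, 0, 0, 1, 0, 0); (0, 0, 0, 0, 1, 1, 0); (1, 1, 0, 0, 0, 0, 2); (1, 1, 1, 1, 0, 0, 0); (0, 1, 0, 1, 0, 0, 0))


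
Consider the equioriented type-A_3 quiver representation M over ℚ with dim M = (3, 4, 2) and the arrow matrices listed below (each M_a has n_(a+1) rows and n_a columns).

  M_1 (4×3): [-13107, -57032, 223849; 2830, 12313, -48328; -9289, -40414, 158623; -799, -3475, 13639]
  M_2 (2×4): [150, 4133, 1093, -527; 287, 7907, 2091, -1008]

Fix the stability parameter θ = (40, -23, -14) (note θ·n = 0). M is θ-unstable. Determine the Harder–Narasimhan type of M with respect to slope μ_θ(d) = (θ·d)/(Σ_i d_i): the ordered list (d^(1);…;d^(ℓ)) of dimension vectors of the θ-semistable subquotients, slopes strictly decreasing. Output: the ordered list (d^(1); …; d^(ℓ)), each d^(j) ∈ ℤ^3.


Interval decomposition of M: I[1,1], I[1,2], I[1,3], I[2,2], I[2,3].
HN type (ℓ=5): μ^(1)=40; μ^(2)=17/2; μ^(3)=1; μ^(4)=-14; μ^(5)=-23

((1, 0, 0); (1, 1, 0); (1, 1, 1); (0, 0, 1); (0, 2, 0))


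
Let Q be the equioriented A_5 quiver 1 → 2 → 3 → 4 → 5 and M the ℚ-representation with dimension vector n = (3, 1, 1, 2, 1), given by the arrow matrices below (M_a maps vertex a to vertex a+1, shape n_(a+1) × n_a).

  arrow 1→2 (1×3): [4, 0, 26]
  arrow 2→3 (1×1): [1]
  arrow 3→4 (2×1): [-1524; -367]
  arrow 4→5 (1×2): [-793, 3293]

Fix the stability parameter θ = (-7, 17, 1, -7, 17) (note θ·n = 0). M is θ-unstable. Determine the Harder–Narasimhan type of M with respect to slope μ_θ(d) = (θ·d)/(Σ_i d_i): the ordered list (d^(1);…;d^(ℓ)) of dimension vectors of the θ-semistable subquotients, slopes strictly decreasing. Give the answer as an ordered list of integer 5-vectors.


Interval decomposition of M: I[1,1]^2, I[1,5], I[4,4].
HN type (ℓ=3): μ^(1)=17; μ^(2)=11/3; μ^(3)=-7

((0, 0, 0, 0, 1); (0, 1, 1, 1, 0); (3, 0, 0, 1, 0))


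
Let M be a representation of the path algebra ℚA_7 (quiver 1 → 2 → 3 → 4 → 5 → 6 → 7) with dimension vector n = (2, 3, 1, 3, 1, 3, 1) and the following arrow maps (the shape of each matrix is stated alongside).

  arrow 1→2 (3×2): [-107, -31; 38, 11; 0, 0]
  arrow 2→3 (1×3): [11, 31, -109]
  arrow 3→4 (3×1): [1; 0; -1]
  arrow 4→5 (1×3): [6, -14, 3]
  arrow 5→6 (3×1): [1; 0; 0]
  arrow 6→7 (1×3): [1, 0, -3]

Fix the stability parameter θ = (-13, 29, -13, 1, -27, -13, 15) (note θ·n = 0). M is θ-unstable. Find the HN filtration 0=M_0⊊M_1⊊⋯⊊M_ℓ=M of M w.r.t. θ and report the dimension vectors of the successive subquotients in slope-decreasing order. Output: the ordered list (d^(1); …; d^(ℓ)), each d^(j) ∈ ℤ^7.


Barcode: M ≅ I[1,2], I[1,7], I[2,2], I[4,4]^2, I[6,6]^2. HN layers by μ_θ (5 steps, strictly decreasing):
  μ^(1)=29; μ^(2)=15; μ^(3)=1; μ^(4)=-23/5; μ^(5)=-13

((0, 2, 0, 0, 0, 0, 0); (0, 0, 0, 0, 0, 0, 1); (0, 0, 0, 2, 0, 0, 0); (0, 1, 1, 1, 1, 1, 0); (2, 0, 0, 0, 0, 2, 0))


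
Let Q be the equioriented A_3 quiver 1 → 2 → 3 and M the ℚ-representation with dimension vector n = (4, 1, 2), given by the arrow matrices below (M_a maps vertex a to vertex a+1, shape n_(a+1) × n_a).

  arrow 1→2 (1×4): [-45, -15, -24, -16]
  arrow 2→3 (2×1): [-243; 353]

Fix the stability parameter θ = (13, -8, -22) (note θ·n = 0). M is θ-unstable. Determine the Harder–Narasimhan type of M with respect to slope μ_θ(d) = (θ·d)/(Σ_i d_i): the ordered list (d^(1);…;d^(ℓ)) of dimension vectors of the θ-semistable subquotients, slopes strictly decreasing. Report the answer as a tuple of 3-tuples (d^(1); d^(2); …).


Interval decomposition of M: I[1,1]^3, I[1,3], I[3,3].
HN type (ℓ=3): μ^(1)=13; μ^(2)=-17/3; μ^(3)=-22

((3, 0, 0); (1, 1, 1); (0, 0, 1))


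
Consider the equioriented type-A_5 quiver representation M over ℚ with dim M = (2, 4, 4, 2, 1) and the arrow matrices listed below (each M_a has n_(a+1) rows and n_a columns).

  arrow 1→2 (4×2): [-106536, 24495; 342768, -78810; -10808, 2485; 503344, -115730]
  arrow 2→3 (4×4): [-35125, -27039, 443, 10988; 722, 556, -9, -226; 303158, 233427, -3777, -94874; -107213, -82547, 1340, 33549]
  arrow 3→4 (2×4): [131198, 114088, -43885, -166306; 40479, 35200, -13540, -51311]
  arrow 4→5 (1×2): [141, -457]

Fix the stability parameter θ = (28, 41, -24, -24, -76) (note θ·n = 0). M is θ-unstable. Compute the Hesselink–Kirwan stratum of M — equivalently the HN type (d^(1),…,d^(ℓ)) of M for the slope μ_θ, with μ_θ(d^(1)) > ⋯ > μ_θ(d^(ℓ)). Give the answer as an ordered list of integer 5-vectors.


Interval decomposition of M: I[1,1], I[1,4], I[2,3]^2, I[2,5].
HN type (ℓ=4): μ^(1)=28; μ^(2)=17/2; μ^(3)=21/4; μ^(4)=-83/4

((1, 0, 0, 0, 0); (0, 2, 2, 0, 0); (1, 1, 1, 1, 0); (0, 1, 1, 1, 1))


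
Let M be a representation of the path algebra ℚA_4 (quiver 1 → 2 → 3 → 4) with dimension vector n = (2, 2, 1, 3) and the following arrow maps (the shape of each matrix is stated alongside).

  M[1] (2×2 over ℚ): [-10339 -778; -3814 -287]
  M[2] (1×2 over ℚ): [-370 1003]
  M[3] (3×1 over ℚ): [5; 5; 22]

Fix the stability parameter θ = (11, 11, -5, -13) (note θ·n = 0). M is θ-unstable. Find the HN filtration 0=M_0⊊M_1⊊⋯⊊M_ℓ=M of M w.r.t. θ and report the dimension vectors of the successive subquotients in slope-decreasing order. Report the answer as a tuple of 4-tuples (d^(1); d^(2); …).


Interval decomposition of M: I[1,2], I[1,4], I[4,4]^2.
HN type (ℓ=3): μ^(1)=11; μ^(2)=1; μ^(3)=-13

((1, 1, 0, 0); (1, 1, 1, 1); (0, 0, 0, 2))


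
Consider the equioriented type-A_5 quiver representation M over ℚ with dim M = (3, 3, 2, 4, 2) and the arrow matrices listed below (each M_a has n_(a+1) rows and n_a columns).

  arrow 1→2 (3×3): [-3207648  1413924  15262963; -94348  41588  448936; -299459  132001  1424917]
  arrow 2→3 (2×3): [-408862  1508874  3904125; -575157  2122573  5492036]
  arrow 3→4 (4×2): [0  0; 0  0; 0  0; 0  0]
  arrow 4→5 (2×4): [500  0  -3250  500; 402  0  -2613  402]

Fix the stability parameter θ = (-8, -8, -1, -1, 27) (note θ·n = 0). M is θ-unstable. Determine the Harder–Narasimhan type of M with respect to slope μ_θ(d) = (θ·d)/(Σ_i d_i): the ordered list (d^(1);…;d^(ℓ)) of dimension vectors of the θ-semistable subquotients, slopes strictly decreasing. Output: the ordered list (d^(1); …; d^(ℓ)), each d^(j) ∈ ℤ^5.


Via rank(M_{q-1}∘⋯∘M_p): M ≅ I[1,1], I[1,3]^2, I[2,2], I[4,4]^3, I[4,5], I[5,5].
μ_θ-semistable layers: μ^(1)=27; μ^(2)=-1; μ^(3)=-8

((0, 0, 0, 0, 2); (0, 0, 2, 4, 0); (3, 3, 0, 0, 0))


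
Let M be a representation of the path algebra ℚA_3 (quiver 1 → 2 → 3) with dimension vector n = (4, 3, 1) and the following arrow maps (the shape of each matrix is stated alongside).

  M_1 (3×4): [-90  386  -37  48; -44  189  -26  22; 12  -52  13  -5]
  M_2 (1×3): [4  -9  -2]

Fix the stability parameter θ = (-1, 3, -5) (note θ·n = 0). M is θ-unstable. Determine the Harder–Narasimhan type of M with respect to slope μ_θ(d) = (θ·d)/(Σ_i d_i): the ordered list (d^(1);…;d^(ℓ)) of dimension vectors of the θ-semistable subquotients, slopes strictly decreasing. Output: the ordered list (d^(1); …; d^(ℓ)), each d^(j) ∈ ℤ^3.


Interval decomposition of M: I[1,1], I[1,2]^2, I[1,3].
HN type (ℓ=2): μ^(1)=3; μ^(2)=-1

((0, 2, 0); (4, 1, 1))


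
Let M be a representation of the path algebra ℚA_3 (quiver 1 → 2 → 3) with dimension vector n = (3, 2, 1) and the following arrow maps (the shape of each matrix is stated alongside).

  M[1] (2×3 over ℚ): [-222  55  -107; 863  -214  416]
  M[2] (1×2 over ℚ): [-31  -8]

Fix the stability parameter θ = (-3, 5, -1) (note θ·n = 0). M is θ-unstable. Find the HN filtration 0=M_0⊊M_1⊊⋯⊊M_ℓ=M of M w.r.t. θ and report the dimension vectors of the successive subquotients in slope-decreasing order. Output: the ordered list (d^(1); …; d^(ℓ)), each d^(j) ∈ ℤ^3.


Barcode: M ≅ I[1,1], I[1,2], I[1,3]. HN layers by μ_θ (3 steps, strictly decreasing):
  μ^(1)=5; μ^(2)=2; μ^(3)=-3

((0, 1, 0); (0, 1, 1); (3, 0, 0))


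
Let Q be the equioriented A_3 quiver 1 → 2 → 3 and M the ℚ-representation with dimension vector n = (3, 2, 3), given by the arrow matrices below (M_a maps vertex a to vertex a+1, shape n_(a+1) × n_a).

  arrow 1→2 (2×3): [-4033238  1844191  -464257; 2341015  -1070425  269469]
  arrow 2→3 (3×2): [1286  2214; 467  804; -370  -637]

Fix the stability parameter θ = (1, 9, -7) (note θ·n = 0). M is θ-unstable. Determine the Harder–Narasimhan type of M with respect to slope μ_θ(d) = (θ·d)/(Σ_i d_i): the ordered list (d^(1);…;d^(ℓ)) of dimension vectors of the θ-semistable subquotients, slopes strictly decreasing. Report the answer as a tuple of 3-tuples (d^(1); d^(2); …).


Via rank(M_{q-1}∘⋯∘M_p): M ≅ I[1,1], I[1,3]^2, I[3,3].
μ_θ-semistable layers: μ^(1)=1; μ^(2)=-7

((3, 2, 2); (0, 0, 1))


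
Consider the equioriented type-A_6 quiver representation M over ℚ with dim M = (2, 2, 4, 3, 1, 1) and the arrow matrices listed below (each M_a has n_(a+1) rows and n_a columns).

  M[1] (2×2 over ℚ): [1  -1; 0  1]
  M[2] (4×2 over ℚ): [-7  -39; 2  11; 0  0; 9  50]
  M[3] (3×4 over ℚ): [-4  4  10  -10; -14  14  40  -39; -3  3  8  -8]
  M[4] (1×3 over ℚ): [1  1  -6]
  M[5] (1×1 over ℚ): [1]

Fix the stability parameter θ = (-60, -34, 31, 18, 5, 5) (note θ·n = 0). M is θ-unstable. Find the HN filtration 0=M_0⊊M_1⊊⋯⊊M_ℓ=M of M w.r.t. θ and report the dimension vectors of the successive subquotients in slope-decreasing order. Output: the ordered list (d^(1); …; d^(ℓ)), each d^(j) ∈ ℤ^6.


Interval decomposition of M: I[1,3], I[1,6], I[3,4]^2.
HN type (ℓ=5): μ^(1)=31; μ^(2)=49/2; μ^(3)=59/4; μ^(4)=-34; μ^(5)=-60

((0, 0, 1, 0, 0, 0); (0, 0, 2, 2, 0, 0); (0, 0, 1, 1, 1, 1); (0, 2, 0, 0, 0, 0); (2, 0, 0, 0, 0, 0))


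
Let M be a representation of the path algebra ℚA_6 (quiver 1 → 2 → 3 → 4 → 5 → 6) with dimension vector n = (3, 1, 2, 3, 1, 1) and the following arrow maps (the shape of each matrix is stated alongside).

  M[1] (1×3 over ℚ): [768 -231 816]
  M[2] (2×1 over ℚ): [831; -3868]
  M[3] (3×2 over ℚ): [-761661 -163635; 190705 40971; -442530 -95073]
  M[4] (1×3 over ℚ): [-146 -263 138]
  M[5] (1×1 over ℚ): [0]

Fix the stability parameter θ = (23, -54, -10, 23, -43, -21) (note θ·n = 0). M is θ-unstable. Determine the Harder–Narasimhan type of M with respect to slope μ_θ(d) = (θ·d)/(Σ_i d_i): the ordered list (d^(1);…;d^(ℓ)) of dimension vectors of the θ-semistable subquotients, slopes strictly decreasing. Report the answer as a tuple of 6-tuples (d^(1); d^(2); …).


Barcode: M ≅ I[1,1]^2, I[1,5], I[3,4], I[4,4], I[6,6]. HN layers by μ_θ (4 steps, strictly decreasing):
  μ^(1)=23; μ^(2)=-10; μ^(3)=-31/2; μ^(4)=-21

((2, 0, 0, 2, 0, 0); (0, 0, 2, 1, 1, 0); (1, 1, 0, 0, 0, 0); (0, 0, 0, 0, 0, 1))


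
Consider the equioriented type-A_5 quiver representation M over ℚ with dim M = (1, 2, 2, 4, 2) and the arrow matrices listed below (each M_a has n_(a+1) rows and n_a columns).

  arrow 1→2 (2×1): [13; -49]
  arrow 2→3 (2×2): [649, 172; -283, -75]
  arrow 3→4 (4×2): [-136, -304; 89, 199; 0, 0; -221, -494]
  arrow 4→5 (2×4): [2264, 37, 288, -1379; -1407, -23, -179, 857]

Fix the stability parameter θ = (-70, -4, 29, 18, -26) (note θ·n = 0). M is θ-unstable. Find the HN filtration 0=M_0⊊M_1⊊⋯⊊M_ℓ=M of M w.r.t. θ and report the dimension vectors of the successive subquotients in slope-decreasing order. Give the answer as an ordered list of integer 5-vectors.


Interval decomposition of M: I[1,4], I[2,5], I[4,4], I[4,5].
HN type (ℓ=5): μ^(1)=47/2; μ^(2)=18; μ^(3)=7; μ^(4)=-4; μ^(5)=-70

((0, 0, 1, 1, 0); (0, 0, 0, 1, 0); (0, 0, 1, 1, 1); (0, 2, 0, 1, 1); (1, 0, 0, 0, 0))


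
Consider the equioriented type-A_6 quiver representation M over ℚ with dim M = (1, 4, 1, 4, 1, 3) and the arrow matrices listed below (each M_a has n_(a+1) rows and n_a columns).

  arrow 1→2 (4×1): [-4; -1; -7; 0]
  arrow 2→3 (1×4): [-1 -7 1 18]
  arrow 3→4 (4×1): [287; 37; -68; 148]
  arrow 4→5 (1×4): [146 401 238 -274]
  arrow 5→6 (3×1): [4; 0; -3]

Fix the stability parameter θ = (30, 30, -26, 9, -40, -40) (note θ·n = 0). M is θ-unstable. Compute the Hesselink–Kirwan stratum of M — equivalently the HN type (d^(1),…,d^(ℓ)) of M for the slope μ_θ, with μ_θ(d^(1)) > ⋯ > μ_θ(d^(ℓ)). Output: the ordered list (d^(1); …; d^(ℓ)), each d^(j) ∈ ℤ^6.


Interval decomposition of M: I[1,6], I[2,2]^3, I[4,4]^3, I[6,6]^2.
HN type (ℓ=4): μ^(1)=30; μ^(2)=9; μ^(3)=-37/6; μ^(4)=-40

((0, 3, 0, 0, 0, 0); (0, 0, 0, 3, 0, 0); (1, 1, 1, 1, 1, 1); (0, 0, 0, 0, 0, 2))


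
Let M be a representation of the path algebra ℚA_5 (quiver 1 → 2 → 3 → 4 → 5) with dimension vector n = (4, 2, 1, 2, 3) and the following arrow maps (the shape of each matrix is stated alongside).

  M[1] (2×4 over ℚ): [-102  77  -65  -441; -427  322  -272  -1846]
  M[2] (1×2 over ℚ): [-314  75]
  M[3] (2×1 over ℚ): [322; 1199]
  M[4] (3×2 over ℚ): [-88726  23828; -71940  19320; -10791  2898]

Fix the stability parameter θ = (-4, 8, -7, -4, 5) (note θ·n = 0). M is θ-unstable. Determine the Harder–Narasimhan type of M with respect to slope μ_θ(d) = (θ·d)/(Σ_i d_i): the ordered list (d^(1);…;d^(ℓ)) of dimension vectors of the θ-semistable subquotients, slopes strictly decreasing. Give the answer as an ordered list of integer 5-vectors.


Via rank(M_{q-1}∘⋯∘M_p): M ≅ I[1,1]^2, I[1,2], I[1,4], I[4,5], I[5,5]^2.
μ_θ-semistable layers: μ^(1)=8; μ^(2)=5; μ^(3)=-1; μ^(4)=-4

((0, 1, 0, 0, 0); (0, 0, 0, 0, 3); (0, 1, 1, 1, 0); (4, 0, 0, 1, 0))


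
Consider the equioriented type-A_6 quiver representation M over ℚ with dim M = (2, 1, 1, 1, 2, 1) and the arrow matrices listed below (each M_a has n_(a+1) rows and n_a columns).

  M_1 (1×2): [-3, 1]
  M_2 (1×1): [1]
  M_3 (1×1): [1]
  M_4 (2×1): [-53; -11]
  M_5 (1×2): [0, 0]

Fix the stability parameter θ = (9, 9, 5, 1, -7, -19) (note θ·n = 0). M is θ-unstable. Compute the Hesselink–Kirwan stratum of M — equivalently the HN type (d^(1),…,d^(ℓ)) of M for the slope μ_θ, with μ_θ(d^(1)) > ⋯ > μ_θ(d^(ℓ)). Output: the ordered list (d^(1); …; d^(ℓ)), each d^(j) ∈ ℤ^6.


Barcode: M ≅ I[1,1], I[1,5], I[5,5], I[6,6]. HN layers by μ_θ (4 steps, strictly decreasing):
  μ^(1)=9; μ^(2)=17/5; μ^(3)=-7; μ^(4)=-19

((1, 0, 0, 0, 0, 0); (1, 1, 1, 1, 1, 0); (0, 0, 0, 0, 1, 0); (0, 0, 0, 0, 0, 1))


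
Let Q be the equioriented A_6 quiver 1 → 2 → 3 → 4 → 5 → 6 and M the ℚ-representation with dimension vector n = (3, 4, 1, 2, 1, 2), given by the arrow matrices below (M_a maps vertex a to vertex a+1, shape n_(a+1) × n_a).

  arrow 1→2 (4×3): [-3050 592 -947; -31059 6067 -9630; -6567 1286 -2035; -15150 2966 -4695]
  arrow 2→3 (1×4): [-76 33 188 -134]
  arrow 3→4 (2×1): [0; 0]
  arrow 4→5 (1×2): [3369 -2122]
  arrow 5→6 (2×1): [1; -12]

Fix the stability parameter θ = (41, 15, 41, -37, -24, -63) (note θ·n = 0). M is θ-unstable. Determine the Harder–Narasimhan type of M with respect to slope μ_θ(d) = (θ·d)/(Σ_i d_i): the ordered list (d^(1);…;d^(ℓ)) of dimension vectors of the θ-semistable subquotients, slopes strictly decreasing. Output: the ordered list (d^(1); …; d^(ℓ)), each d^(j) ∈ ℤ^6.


Via rank(M_{q-1}∘⋯∘M_p): M ≅ I[1,2]^2, I[1,3], I[2,2], I[4,4], I[4,6], I[6,6].
μ_θ-semistable layers: μ^(1)=41; μ^(2)=28; μ^(3)=15; μ^(4)=-37; μ^(5)=-124/3; μ^(6)=-63

((0, 0, 1, 0, 0, 0); (3, 3, 0, 0, 0, 0); (0, 1, 0, 0, 0, 0); (0, 0, 0, 1, 0, 0); (0, 0, 0, 1, 1, 1); (0, 0, 0, 0, 0, 1))


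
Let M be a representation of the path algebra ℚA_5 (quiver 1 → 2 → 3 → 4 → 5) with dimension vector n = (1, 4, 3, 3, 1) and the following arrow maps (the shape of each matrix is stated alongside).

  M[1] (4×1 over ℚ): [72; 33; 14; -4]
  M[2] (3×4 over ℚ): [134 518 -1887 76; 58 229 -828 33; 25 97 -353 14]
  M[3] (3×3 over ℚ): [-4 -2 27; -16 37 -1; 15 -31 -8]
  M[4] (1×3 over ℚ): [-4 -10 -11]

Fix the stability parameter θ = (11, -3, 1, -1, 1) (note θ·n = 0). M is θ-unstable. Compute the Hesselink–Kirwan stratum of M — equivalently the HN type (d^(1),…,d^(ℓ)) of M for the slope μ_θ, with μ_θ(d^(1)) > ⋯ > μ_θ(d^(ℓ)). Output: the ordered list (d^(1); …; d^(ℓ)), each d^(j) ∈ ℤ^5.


Via rank(M_{q-1}∘⋯∘M_p): M ≅ I[1,5], I[2,2], I[2,4]^2.
μ_θ-semistable layers: μ^(1)=9/5; μ^(2)=0; μ^(3)=-3

((1, 1, 1, 1, 1); (0, 0, 2, 2, 0); (0, 3, 0, 0, 0))


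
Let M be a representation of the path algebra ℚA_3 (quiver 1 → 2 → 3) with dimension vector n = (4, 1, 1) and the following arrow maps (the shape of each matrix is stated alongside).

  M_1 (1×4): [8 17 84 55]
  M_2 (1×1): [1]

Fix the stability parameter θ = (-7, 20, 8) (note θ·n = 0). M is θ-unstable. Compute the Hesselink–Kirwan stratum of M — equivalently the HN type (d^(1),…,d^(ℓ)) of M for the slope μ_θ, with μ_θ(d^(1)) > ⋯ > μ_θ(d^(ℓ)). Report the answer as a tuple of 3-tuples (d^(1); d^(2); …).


Barcode: M ≅ I[1,1]^3, I[1,3]. HN layers by μ_θ (2 steps, strictly decreasing):
  μ^(1)=14; μ^(2)=-7

((0, 1, 1); (4, 0, 0))


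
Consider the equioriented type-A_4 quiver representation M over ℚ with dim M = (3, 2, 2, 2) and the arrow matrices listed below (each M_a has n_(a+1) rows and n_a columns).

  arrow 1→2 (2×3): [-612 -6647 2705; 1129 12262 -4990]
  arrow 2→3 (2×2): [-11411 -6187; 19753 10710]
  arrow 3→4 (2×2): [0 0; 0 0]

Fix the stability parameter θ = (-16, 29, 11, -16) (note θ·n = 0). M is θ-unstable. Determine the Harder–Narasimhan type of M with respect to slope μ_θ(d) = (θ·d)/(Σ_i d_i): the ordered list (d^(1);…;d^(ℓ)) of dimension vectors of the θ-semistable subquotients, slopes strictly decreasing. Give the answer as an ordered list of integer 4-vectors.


Via rank(M_{q-1}∘⋯∘M_p): M ≅ I[1,1], I[1,3]^2, I[4,4]^2.
μ_θ-semistable layers: μ^(1)=20; μ^(2)=-16

((0, 2, 2, 0); (3, 0, 0, 2))


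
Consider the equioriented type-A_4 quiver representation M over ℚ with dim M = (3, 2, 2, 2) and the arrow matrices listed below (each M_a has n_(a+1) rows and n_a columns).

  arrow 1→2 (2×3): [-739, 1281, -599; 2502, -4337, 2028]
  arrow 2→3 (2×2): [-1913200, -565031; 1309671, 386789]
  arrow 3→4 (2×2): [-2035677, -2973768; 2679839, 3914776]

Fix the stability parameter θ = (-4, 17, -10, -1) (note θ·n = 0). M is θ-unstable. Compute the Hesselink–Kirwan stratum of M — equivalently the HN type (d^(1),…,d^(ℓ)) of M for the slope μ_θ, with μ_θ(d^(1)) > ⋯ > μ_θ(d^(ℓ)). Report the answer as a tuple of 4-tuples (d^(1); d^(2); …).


Interval decomposition of M: I[1,1], I[1,3], I[1,4], I[4,4].
HN type (ℓ=4): μ^(1)=7/2; μ^(2)=2; μ^(3)=-1; μ^(4)=-4

((0, 1, 1, 0); (0, 1, 1, 1); (0, 0, 0, 1); (3, 0, 0, 0))


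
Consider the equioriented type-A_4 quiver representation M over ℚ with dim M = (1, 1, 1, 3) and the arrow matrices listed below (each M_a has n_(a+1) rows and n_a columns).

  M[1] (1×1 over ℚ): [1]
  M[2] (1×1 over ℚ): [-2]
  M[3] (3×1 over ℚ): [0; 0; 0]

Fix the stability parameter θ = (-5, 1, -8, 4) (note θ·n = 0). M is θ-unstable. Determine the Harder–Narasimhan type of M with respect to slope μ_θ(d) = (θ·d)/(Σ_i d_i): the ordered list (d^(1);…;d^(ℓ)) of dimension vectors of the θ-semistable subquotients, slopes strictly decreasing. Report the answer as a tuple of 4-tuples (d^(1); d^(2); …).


Interval decomposition of M: I[1,3], I[4,4]^3.
HN type (ℓ=3): μ^(1)=4; μ^(2)=-7/2; μ^(3)=-5

((0, 0, 0, 3); (0, 1, 1, 0); (1, 0, 0, 0))


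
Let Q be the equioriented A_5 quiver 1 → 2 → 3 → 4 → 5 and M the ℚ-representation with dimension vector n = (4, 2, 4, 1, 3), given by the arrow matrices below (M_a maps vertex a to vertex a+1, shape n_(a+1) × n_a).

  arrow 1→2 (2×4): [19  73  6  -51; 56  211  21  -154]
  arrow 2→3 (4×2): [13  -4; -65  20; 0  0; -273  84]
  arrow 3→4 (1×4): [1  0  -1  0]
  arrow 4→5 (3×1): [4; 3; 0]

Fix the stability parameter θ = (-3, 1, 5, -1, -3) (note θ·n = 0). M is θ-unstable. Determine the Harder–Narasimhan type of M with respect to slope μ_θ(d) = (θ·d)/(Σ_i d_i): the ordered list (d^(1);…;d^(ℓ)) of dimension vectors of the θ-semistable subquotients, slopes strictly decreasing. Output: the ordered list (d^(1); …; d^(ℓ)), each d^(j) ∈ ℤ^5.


Barcode: M ≅ I[1,1]^2, I[1,2], I[1,5], I[3,3]^3, I[5,5]^2. HN layers by μ_θ (4 steps, strictly decreasing):
  μ^(1)=5; μ^(2)=1; μ^(3)=1/2; μ^(4)=-3

((0, 0, 3, 0, 0); (0, 1, 0, 0, 0); (0, 1, 1, 1, 1); (4, 0, 0, 0, 2))


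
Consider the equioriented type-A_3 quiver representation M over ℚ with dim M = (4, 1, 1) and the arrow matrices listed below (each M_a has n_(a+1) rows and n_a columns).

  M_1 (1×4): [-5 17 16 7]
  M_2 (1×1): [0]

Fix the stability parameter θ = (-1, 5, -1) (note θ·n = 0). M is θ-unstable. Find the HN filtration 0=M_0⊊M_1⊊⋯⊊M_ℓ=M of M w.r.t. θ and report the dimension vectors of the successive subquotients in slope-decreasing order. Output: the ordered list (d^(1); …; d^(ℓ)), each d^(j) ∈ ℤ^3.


Via rank(M_{q-1}∘⋯∘M_p): M ≅ I[1,1]^3, I[1,2], I[3,3].
μ_θ-semistable layers: μ^(1)=5; μ^(2)=-1

((0, 1, 0); (4, 0, 1))


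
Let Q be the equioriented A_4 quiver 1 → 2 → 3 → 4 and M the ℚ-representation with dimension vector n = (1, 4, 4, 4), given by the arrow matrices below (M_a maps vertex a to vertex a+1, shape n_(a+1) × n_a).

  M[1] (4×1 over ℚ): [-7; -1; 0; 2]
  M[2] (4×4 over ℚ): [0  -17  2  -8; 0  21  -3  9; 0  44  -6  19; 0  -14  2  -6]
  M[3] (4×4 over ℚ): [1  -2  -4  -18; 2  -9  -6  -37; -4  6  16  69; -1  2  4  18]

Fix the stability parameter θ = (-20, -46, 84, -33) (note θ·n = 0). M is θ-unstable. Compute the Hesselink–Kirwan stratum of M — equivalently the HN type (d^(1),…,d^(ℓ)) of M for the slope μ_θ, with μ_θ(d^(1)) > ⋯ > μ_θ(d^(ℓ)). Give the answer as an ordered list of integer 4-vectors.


Via rank(M_{q-1}∘⋯∘M_p): M ≅ I[1,4], I[2,2], I[2,3], I[2,4], I[3,4], I[4,4].
μ_θ-semistable layers: μ^(1)=84; μ^(2)=51/2; μ^(3)=-33; μ^(4)=-46

((0, 0, 1, 0); (0, 0, 3, 3); (1, 1, 0, 1); (0, 3, 0, 0))


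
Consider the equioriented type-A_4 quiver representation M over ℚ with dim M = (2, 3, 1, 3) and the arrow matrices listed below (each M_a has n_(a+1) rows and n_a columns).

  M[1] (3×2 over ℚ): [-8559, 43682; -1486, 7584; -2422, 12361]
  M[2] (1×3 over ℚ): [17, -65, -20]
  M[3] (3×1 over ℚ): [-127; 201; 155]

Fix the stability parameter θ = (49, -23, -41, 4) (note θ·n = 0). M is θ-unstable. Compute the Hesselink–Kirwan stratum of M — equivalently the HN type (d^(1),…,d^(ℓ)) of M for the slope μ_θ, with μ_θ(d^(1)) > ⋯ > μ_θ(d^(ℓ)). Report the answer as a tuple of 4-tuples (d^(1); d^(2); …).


Barcode: M ≅ I[1,2], I[1,4], I[2,2], I[4,4]^2. HN layers by μ_θ (4 steps, strictly decreasing):
  μ^(1)=13; μ^(2)=4; μ^(3)=-5; μ^(4)=-23

((1, 1, 0, 0); (0, 0, 0, 3); (1, 1, 1, 0); (0, 1, 0, 0))


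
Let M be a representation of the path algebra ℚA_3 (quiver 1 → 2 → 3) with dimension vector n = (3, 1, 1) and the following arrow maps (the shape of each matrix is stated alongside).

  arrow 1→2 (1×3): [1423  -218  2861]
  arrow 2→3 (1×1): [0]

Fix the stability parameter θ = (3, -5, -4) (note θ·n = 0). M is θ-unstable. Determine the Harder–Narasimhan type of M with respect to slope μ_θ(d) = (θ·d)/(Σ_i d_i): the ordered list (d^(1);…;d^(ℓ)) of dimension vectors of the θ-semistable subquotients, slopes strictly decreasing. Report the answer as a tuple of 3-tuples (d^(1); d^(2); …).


Via rank(M_{q-1}∘⋯∘M_p): M ≅ I[1,1]^2, I[1,2], I[3,3].
μ_θ-semistable layers: μ^(1)=3; μ^(2)=-1; μ^(3)=-4

((2, 0, 0); (1, 1, 0); (0, 0, 1))


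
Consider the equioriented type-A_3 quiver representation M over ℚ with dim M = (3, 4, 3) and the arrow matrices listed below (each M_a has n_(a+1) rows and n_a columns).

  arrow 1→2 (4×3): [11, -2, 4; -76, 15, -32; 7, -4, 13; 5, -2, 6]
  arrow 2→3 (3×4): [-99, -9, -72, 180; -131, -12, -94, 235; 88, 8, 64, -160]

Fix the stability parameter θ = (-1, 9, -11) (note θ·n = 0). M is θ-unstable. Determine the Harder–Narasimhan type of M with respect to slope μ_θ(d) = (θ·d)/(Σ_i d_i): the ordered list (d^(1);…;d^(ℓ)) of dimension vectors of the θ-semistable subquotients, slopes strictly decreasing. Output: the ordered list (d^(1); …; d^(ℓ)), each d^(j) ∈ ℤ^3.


Interval decomposition of M: I[1,2]^2, I[1,3], I[2,3], I[3,3].
HN type (ℓ=3): μ^(1)=9; μ^(2)=-1; μ^(3)=-11

((0, 2, 0); (3, 2, 2); (0, 0, 1))


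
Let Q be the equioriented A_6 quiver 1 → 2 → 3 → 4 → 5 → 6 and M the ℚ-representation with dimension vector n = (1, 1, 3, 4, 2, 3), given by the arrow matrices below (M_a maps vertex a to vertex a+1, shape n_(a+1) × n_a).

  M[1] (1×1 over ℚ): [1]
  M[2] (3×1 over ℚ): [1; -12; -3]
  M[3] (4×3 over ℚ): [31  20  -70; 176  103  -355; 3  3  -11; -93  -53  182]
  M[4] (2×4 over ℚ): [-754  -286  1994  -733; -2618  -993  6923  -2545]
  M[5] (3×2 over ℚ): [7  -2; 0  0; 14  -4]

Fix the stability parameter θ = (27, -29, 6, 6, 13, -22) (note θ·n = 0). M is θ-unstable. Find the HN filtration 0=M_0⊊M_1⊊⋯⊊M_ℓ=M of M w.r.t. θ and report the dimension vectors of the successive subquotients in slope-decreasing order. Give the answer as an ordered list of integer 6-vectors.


Interval decomposition of M: I[1,6], I[3,4], I[3,5], I[4,4], I[6,6]^2.
HN type (ℓ=5): μ^(1)=13; μ^(2)=6; μ^(3)=3/4; μ^(4)=-1; μ^(5)=-22

((0, 0, 0, 0, 1, 0); (0, 0, 2, 3, 0, 0); (0, 0, 1, 1, 1, 1); (1, 1, 0, 0, 0, 0); (0, 0, 0, 0, 0, 2))


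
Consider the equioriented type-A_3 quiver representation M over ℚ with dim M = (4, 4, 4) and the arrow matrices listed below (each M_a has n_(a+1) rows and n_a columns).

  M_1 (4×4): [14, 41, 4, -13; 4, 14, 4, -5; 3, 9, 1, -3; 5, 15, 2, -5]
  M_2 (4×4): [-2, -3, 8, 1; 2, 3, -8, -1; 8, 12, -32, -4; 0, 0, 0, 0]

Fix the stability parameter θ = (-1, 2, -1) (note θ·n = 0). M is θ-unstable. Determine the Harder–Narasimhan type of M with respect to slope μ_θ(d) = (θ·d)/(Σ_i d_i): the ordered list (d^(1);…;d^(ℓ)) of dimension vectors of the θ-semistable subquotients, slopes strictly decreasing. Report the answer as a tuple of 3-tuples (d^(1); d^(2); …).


Via rank(M_{q-1}∘⋯∘M_p): M ≅ I[1,2]^3, I[1,3], I[3,3]^3.
μ_θ-semistable layers: μ^(1)=2; μ^(2)=1/2; μ^(3)=-1

((0, 3, 0); (0, 1, 1); (4, 0, 3))


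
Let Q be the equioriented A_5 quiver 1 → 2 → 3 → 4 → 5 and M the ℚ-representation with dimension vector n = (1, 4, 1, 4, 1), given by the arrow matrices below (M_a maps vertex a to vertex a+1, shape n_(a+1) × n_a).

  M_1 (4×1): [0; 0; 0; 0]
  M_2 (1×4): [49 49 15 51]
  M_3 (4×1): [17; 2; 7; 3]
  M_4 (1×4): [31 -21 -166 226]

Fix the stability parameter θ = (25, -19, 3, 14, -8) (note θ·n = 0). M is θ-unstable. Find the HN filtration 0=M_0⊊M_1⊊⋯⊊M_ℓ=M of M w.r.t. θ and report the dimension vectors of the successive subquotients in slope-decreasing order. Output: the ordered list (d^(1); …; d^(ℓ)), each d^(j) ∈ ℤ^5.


Barcode: M ≅ I[1,1], I[2,2]^3, I[2,5], I[4,4]^3. HN layers by μ_θ (4 steps, strictly decreasing):
  μ^(1)=25; μ^(2)=14; μ^(3)=3; μ^(4)=-19

((1, 0, 0, 0, 0); (0, 0, 0, 3, 0); (0, 0, 1, 1, 1); (0, 4, 0, 0, 0))


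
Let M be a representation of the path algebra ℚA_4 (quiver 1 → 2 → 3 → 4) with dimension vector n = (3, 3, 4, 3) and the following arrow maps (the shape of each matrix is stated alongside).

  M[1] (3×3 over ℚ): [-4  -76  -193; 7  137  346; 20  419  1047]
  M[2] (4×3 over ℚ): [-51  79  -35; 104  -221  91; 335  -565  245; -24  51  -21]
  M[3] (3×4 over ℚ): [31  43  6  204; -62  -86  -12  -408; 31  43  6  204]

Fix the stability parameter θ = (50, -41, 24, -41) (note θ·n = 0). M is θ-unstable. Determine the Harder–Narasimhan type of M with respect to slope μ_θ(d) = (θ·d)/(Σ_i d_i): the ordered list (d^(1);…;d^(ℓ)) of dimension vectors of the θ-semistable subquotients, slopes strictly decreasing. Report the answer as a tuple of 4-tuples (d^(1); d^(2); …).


Via rank(M_{q-1}∘⋯∘M_p): M ≅ I[1,2], I[1,3], I[1,4], I[3,3]^2, I[4,4]^2.
μ_θ-semistable layers: μ^(1)=24; μ^(2)=9/2; μ^(3)=-2; μ^(4)=-41

((0, 0, 3, 0); (2, 2, 0, 0); (1, 1, 1, 1); (0, 0, 0, 2))


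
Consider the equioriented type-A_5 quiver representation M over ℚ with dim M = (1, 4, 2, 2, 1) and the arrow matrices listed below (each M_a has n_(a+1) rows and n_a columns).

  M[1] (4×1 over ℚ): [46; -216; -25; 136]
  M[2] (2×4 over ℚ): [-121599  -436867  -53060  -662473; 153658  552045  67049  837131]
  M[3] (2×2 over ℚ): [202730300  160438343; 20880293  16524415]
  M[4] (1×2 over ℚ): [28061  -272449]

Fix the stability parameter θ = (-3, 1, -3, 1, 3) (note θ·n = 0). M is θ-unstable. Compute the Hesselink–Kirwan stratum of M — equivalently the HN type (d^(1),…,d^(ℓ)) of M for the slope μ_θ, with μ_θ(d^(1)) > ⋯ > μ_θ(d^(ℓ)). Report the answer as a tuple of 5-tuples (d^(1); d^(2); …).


Via rank(M_{q-1}∘⋯∘M_p): M ≅ I[1,5], I[2,2]^2, I[2,4].
μ_θ-semistable layers: μ^(1)=3; μ^(2)=1; μ^(3)=-1; μ^(4)=-3

((0, 0, 0, 0, 1); (0, 2, 0, 2, 0); (0, 2, 2, 0, 0); (1, 0, 0, 0, 0))


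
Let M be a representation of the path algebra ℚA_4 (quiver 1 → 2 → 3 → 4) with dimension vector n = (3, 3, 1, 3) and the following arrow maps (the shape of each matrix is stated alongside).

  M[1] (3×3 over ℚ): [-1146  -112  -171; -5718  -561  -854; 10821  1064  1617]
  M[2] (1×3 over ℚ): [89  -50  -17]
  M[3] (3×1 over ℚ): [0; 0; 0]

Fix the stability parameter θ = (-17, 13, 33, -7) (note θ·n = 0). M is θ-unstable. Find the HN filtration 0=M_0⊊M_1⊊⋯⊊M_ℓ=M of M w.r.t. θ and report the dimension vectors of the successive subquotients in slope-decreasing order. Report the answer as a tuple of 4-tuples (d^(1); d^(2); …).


Barcode: M ≅ I[1,2]^2, I[1,3], I[4,4]^3. HN layers by μ_θ (4 steps, strictly decreasing):
  μ^(1)=33; μ^(2)=13; μ^(3)=-7; μ^(4)=-17

((0, 0, 1, 0); (0, 3, 0, 0); (0, 0, 0, 3); (3, 0, 0, 0))
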